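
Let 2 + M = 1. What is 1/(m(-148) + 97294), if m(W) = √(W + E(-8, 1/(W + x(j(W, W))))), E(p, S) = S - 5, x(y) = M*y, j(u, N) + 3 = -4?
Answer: 6859227/667361642525 - I*√3041934/1334723285050 ≈ 1.0278e-5 - 1.3067e-9*I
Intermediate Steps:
M = -1 (M = -2 + 1 = -1)
j(u, N) = -7 (j(u, N) = -3 - 4 = -7)
x(y) = -y
E(p, S) = -5 + S
m(W) = √(-5 + W + 1/(7 + W)) (m(W) = √(W + (-5 + 1/(W - 1*(-7)))) = √(W + (-5 + 1/(W + 7))) = √(W + (-5 + 1/(7 + W))) = √(-5 + W + 1/(7 + W)))
1/(m(-148) + 97294) = 1/(√((1 + (-5 - 148)*(7 - 148))/(7 - 148)) + 97294) = 1/(√((1 - 153*(-141))/(-141)) + 97294) = 1/(√(-(1 + 21573)/141) + 97294) = 1/(√(-1/141*21574) + 97294) = 1/(√(-21574/141) + 97294) = 1/(I*√3041934/141 + 97294) = 1/(97294 + I*√3041934/141)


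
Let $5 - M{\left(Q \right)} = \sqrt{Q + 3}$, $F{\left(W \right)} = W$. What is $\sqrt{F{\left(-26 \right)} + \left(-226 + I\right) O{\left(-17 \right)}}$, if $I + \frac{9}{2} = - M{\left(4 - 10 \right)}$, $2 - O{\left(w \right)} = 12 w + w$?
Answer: $\frac{\sqrt{-210170 + 892 i \sqrt{3}}}{2} \approx 0.84251 + 229.22 i$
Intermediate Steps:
$M{\left(Q \right)} = 5 - \sqrt{3 + Q}$ ($M{\left(Q \right)} = 5 - \sqrt{Q + 3} = 5 - \sqrt{3 + Q}$)
$O{\left(w \right)} = 2 - 13 w$ ($O{\left(w \right)} = 2 - \left(12 w + w\right) = 2 - 13 w$)
$I = - \frac{19}{2} + i \sqrt{3}$ ($I = - \frac{9}{2} - \left(5 - \sqrt{3 + \left(4 - 10\right)}\right) = - \frac{9}{2} - \left(5 - \sqrt{3 - 6}\right) = - \frac{9}{2} - \left(5 - \sqrt{-3}\right) = - \frac{9}{2} - \left(5 - i \sqrt{3}\right) = - \frac{19}{2} + i \sqrt{3} \approx -9.5 + 1.732 i$)
$\sqrt{F{\left(-26 \right)} + \left(-226 + I\right) O{\left(-17 \right)}} = \sqrt{-26 + \left(-226 - \left(\frac{19}{2} - i \sqrt{3}\right)\right) \left(2 - -221\right)} = \sqrt{-26 + \left(- \frac{471}{2} + i \sqrt{3}\right) \left(2 + 221\right)} = \sqrt{-26 + \left(- \frac{471}{2} + i \sqrt{3}\right) 223} = \sqrt{-26 - \left(\frac{105033}{2} - 223 i \sqrt{3}\right)} = \sqrt{- \frac{105085}{2} + 223 i \sqrt{3}}$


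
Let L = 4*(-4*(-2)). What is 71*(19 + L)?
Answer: 3621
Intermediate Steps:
L = 32 (L = 4*8 = 32)
71*(19 + L) = 71*(19 + 32) = 71*51 = 3621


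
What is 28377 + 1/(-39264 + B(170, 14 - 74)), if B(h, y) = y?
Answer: 1115897147/39324 ≈ 28377.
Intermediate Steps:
28377 + 1/(-39264 + B(170, 14 - 74)) = 28377 + 1/(-39264 + (14 - 74)) = 28377 + 1/(-39264 - 60) = 28377 + 1/(-39324) = 28377 - 1/39324 = 1115897147/39324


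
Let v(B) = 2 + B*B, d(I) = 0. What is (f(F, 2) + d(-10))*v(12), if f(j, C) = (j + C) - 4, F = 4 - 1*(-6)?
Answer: 1168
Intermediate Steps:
F = 10 (F = 4 + 6 = 10)
f(j, C) = -4 + C + j (f(j, C) = (C + j) - 4 = -4 + C + j)
v(B) = 2 + B²
(f(F, 2) + d(-10))*v(12) = ((-4 + 2 + 10) + 0)*(2 + 12²) = (8 + 0)*(2 + 144) = 8*146 = 1168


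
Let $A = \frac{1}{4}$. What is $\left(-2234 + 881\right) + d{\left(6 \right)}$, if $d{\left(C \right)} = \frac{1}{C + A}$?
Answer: $- \frac{33821}{25} \approx -1352.8$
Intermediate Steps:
$A = \frac{1}{4} \approx 0.25$
$d{\left(C \right)} = \frac{1}{\frac{1}{4} + C}$ ($d{\left(C \right)} = \frac{1}{C + \frac{1}{4}} = \frac{1}{\frac{1}{4} + C}$)
$\left(-2234 + 881\right) + d{\left(6 \right)} = \left(-2234 + 881\right) + \frac{4}{1 + 4 \cdot 6} = -1353 + \frac{4}{1 + 24} = -1353 + \frac{4}{25} = - \frac{33821}{25}$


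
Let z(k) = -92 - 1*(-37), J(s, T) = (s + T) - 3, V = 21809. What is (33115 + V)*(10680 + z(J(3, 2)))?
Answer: 583567500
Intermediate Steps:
J(s, T) = -3 + T + s (J(s, T) = (T + s) - 3 = -3 + T + s)
z(k) = -55 (z(k) = -92 + 37 = -55)
(33115 + V)*(10680 + z(J(3, 2))) = (33115 + 21809)*(10680 - 55) = 54924*10625 = 583567500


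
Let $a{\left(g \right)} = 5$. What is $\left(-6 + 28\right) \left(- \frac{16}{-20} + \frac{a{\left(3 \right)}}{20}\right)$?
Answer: $\frac{231}{10} \approx 23.1$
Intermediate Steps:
$\left(-6 + 28\right) \left(- \frac{16}{-20} + \frac{a{\left(3 \right)}}{20}\right) = \left(-6 + 28\right) \left(- \frac{16}{-20} + \frac{5}{20}\right) = 22 \left(\left(-16\right) \left(- \frac{1}{20}\right) + 5 \cdot \frac{1}{20}\right) = 22 \left(\frac{4}{5} + \frac{1}{4}\right) = 22 \cdot \frac{21}{20} = \frac{231}{10}$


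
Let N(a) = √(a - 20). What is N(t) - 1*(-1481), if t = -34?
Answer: 1481 + 3*I*√6 ≈ 1481.0 + 7.3485*I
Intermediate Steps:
N(a) = √(-20 + a)
N(t) - 1*(-1481) = √(-20 - 34) - 1*(-1481) = √(-54) + 1481 = 3*I*√6 + 1481 = 1481 + 3*I*√6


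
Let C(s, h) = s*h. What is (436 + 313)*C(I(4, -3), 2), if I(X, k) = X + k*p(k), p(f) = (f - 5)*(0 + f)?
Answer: -101864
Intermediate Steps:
p(f) = f*(-5 + f) (p(f) = (-5 + f)*f = f*(-5 + f))
I(X, k) = X + k**2*(-5 + k) (I(X, k) = X + k*(k*(-5 + k)) = X + k**2*(-5 + k))
C(s, h) = h*s
(436 + 313)*C(I(4, -3), 2) = (436 + 313)*(2*(4 + (-3)**2*(-5 - 3))) = 749*(2*(4 + 9*(-8))) = 749*(2*(4 - 72)) = 749*(2*(-68)) = 749*(-136) = -101864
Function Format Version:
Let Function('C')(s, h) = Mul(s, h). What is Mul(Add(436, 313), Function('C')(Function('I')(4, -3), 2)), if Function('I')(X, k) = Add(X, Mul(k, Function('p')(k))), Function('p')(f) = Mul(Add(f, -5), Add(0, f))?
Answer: -101864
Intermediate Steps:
Function('p')(f) = Mul(f, Add(-5, f)) (Function('p')(f) = Mul(Add(-5, f), f) = Mul(f, Add(-5, f)))
Function('I')(X, k) = Add(X, Mul(Pow(k, 2), Add(-5, k))) (Function('I')(X, k) = Add(X, Mul(k, Mul(k, Add(-5, k)))) = Add(X, Mul(Pow(k, 2), Add(-5, k))))
Function('C')(s, h) = Mul(h, s)
Mul(Add(436, 313), Function('C')(Function('I')(4, -3), 2)) = Mul(Add(436, 313), Mul(2, Add(4, Mul(Pow(-3, 2), Add(-5, -3))))) = Mul(749, Mul(2, Add(4, Mul(9, -8)))) = Mul(749, Mul(2, Add(4, -72))) = Mul(749, Mul(2, -68)) = Mul(749, -136) = -101864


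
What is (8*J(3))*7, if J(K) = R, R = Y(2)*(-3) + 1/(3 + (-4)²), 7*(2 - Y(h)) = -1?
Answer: -6784/19 ≈ -357.05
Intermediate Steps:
Y(h) = 15/7 (Y(h) = 2 - ⅐*(-1) = 2 + ⅐ = 15/7)
R = -848/133 (R = (15/7)*(-3) + 1/(3 + (-4)²) = -45/7 + 1/(3 + 16) = -45/7 + 1/19 = -848/133 ≈ -6.3759)
J(K) = -848/133
(8*J(3))*7 = (8*(-848/133))*7 = -6784/133*7 = -6784/19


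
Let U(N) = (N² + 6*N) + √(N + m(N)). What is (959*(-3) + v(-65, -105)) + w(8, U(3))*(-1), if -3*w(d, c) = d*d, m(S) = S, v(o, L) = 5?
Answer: -8552/3 ≈ -2850.7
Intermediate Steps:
U(N) = N² + 6*N + √2*√N (U(N) = (N² + 6*N) + √(N + N) = (N² + 6*N) + √(2*N) = (N² + 6*N) + √2*√N = N² + 6*N + √2*√N)
w(d, c) = -d²/3 (w(d, c) = -d*d/3 = -d²/3)
(959*(-3) + v(-65, -105)) + w(8, U(3))*(-1) = (959*(-3) + 5) - ⅓*8²*(-1) = (-2877 + 5) - ⅓*64*(-1) = -2872 - 64/3*(-1) = -2872 + 64/3 = -8552/3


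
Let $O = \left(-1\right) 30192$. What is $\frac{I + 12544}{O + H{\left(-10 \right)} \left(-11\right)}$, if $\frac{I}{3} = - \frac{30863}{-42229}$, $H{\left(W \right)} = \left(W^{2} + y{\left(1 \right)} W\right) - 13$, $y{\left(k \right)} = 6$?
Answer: $- \frac{529813165}{1287519981} \approx -0.4115$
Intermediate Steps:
$O = -30192$
$H{\left(W \right)} = -13 + W^{2} + 6 W$ ($H{\left(W \right)} = \left(W^{2} + 6 W\right) - 13 = -13 + W^{2} + 6 W$)
$I = \frac{92589}{42229}$ ($I = 3 \left(- \frac{30863}{-42229}\right) = 3 \left(\left(-30863\right) \left(- \frac{1}{42229}\right)\right) = 3 \cdot \frac{30863}{42229} = \frac{92589}{42229} \approx 2.1925$)
$\frac{I + 12544}{O + H{\left(-10 \right)} \left(-11\right)} = \frac{\frac{92589}{42229} + 12544}{-30192 + \left(-13 + \left(-10\right)^{2} + 6 \left(-10\right)\right) \left(-11\right)} = \frac{529813165}{42229 \left(-30192 + \left(-13 + 100 - 60\right) \left(-11\right)\right)} = \frac{529813165}{42229 \left(-30192 + 27 \left(-11\right)\right)} = \frac{529813165}{42229 \left(-30192 - 297\right)} = \frac{529813165}{42229 \left(-30489\right)} = \frac{529813165}{42229} \left(- \frac{1}{30489}\right) = - \frac{529813165}{1287519981}$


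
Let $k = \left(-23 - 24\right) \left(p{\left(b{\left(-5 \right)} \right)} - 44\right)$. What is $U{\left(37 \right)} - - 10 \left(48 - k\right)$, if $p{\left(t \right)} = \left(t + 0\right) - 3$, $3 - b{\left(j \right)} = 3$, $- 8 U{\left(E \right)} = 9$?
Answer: $- \frac{172889}{8} \approx -21611.0$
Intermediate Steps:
$U{\left(E \right)} = - \frac{9}{8}$ ($U{\left(E \right)} = \left(- \frac{1}{8}\right) 9 = - \frac{9}{8}$)
$b{\left(j \right)} = 0$ ($b{\left(j \right)} = 3 - 3 = 0$)
$p{\left(t \right)} = -3 + t$ ($p{\left(t \right)} = t - 3 = -3 + t$)
$k = 2209$ ($k = \left(-23 - 24\right) \left(\left(-3 + 0\right) - 44\right) = - 47 \left(-3 - 44\right) = \left(-47\right) \left(-47\right) = 2209$)
$U{\left(37 \right)} - - 10 \left(48 - k\right) = - \frac{9}{8} - - 10 \left(48 - 2209\right) = - \frac{9}{8} - \left(-10\right) \left(-2161\right) = - \frac{9}{8} - 21610 = - \frac{172889}{8}$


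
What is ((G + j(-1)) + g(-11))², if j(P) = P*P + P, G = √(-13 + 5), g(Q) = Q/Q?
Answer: -7 + 4*I*√2 ≈ -7.0 + 5.6569*I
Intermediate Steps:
g(Q) = 1
G = 2*I*√2 (G = √(-8) = 2*I*√2 ≈ 2.8284*I)
j(P) = P + P² (j(P) = P² + P = P + P²)
((G + j(-1)) + g(-11))² = ((2*I*√2 - (1 - 1)) + 1)² = ((2*I*√2 - 1*0) + 1)² = ((2*I*√2 + 0) + 1)² = (2*I*√2 + 1)² = (1 + 2*I*√2)²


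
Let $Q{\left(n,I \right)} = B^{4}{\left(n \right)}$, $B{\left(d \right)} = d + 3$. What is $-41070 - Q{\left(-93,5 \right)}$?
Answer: $-65651070$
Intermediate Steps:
$B{\left(d \right)} = 3 + d$
$Q{\left(n,I \right)} = \left(3 + n\right)^{4}$
$-41070 - Q{\left(-93,5 \right)} = -41070 - \left(3 - 93\right)^{4} = -41070 - \left(-90\right)^{4} = -41070 - 65610000 = -65651070$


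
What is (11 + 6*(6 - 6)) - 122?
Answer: -111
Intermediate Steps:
(11 + 6*(6 - 6)) - 122 = (11 + 6*0) - 122 = (11 + 0) - 122 = 11 - 122 = -111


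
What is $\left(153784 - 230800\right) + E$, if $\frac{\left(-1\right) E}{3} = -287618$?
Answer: $785838$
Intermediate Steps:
$E = 862854$ ($E = \left(-3\right) \left(-287618\right) = 862854$)
$\left(153784 - 230800\right) + E = \left(153784 - 230800\right) + 862854 = -77016 + 862854 = 785838$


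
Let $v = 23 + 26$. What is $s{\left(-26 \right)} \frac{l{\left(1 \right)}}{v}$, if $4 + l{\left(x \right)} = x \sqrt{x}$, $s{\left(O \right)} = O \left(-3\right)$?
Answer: $- \frac{234}{49} \approx -4.7755$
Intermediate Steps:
$s{\left(O \right)} = - 3 O$
$l{\left(x \right)} = -4 + x^{\frac{3}{2}}$ ($l{\left(x \right)} = -4 + x \sqrt{x} = -4 + x^{\frac{3}{2}}$)
$v = 49$
$s{\left(-26 \right)} \frac{l{\left(1 \right)}}{v} = \left(-3\right) \left(-26\right) \frac{-4 + 1^{\frac{3}{2}}}{49} = 78 \left(-4 + 1\right) \frac{1}{49} = 78 \left(\left(-3\right) \frac{1}{49}\right) = 78 \left(- \frac{3}{49}\right) = - \frac{234}{49}$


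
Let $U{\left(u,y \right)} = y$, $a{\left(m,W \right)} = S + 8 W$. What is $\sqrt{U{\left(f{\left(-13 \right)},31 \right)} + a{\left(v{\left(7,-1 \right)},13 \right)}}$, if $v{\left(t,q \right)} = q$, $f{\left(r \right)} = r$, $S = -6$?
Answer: $\sqrt{129} \approx 11.358$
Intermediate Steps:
$a{\left(m,W \right)} = -6 + 8 W$
$\sqrt{U{\left(f{\left(-13 \right)},31 \right)} + a{\left(v{\left(7,-1 \right)},13 \right)}} = \sqrt{31 + \left(-6 + 8 \cdot 13\right)} = \sqrt{31 + \left(-6 + 104\right)} = \sqrt{31 + 98} = \sqrt{129}$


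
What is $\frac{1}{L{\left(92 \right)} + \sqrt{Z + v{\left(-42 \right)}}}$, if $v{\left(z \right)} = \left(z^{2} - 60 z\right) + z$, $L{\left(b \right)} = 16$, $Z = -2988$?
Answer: $- \frac{8}{499} + \frac{\sqrt{1254}}{998} \approx 0.019451$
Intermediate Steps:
$v{\left(z \right)} = z^{2} - 59 z$
$\frac{1}{L{\left(92 \right)} + \sqrt{Z + v{\left(-42 \right)}}} = \frac{1}{16 + \sqrt{-2988 - 42 \left(-59 - 42\right)}} = \frac{1}{16 + \sqrt{-2988 - -4242}} = \frac{1}{16 + \sqrt{-2988 + 4242}} = \frac{1}{16 + \sqrt{1254}}$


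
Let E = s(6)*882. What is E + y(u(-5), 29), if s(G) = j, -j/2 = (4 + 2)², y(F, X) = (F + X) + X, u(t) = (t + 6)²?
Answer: -63445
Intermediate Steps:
u(t) = (6 + t)²
y(F, X) = F + 2*X
j = -72 (j = -2*(4 + 2)² = -2*6² = -2*36 = -72)
s(G) = -72
E = -63504 (E = -72*882 = -63504)
E + y(u(-5), 29) = -63504 + ((6 - 5)² + 2*29) = -63504 + (1² + 58) = -63504 + (1 + 58) = -63504 + 59 = -63445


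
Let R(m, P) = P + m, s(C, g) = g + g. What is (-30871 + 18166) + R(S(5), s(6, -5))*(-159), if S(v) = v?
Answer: -11910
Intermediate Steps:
s(C, g) = 2*g
(-30871 + 18166) + R(S(5), s(6, -5))*(-159) = (-30871 + 18166) + (2*(-5) + 5)*(-159) = -12705 + (-10 + 5)*(-159) = -12705 - 5*(-159) = -12705 + 795 = -11910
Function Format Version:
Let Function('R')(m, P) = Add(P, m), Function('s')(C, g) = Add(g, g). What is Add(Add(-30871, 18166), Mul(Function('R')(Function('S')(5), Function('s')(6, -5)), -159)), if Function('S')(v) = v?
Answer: -11910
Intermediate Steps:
Function('s')(C, g) = Mul(2, g)
Add(Add(-30871, 18166), Mul(Function('R')(Function('S')(5), Function('s')(6, -5)), -159)) = Add(Add(-30871, 18166), Mul(Add(Mul(2, -5), 5), -159)) = Add(-12705, Mul(Add(-10, 5), -159)) = Add(-12705, Mul(-5, -159)) = Add(-12705, 795) = -11910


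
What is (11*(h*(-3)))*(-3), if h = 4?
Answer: 396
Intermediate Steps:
(11*(h*(-3)))*(-3) = (11*(4*(-3)))*(-3) = (11*(-12))*(-3) = -132*(-3) = 396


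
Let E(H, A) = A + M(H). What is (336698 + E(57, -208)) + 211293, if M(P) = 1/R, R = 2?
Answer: 1095567/2 ≈ 5.4778e+5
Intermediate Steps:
M(P) = ½ (M(P) = 1/2 = ½)
E(H, A) = ½ + A (E(H, A) = A + ½ = ½ + A)
(336698 + E(57, -208)) + 211293 = (336698 + (½ - 208)) + 211293 = (336698 - 415/2) + 211293 = 672981/2 + 211293 = 1095567/2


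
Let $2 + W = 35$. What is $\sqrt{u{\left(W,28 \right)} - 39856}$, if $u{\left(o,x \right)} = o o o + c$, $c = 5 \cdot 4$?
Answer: $i \sqrt{3899} \approx 62.442 i$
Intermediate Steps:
$W = 33$ ($W = -2 + 35 = 33$)
$c = 20$
$u{\left(o,x \right)} = 20 + o^{3}$ ($u{\left(o,x \right)} = o o o + 20 = o o^{2} + 20 = o^{3} + 20 = 20 + o^{3}$)
$\sqrt{u{\left(W,28 \right)} - 39856} = \sqrt{\left(20 + 33^{3}\right) - 39856} = \sqrt{\left(20 + 35937\right) - 39856} = \sqrt{35957 - 39856} = \sqrt{-3899} = i \sqrt{3899}$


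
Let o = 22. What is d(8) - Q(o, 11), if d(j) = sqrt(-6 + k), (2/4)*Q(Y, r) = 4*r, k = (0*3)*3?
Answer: -88 + I*sqrt(6) ≈ -88.0 + 2.4495*I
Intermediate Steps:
k = 0 (k = 0*3 = 0)
Q(Y, r) = 8*r (Q(Y, r) = 2*(4*r) = 8*r)
d(j) = I*sqrt(6) (d(j) = sqrt(-6 + 0) = sqrt(-6) = I*sqrt(6))
d(8) - Q(o, 11) = I*sqrt(6) - 8*11 = I*sqrt(6) - 1*88 = I*sqrt(6) - 88 = -88 + I*sqrt(6)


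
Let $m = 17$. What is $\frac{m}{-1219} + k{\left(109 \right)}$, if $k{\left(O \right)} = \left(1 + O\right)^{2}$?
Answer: $\frac{14749883}{1219} \approx 12100.0$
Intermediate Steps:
$\frac{m}{-1219} + k{\left(109 \right)} = \frac{17}{-1219} + \left(1 + 109\right)^{2} = 17 \left(- \frac{1}{1219}\right) + 110^{2} = - \frac{17}{1219} + 12100 = \frac{14749883}{1219}$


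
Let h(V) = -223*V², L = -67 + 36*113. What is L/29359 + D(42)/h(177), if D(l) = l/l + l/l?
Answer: 27952395649/205112748753 ≈ 0.13628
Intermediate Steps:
L = 4001 (L = -67 + 4068 = 4001)
D(l) = 2 (D(l) = 1 + 1 = 2)
L/29359 + D(42)/h(177) = 4001/29359 + 2/((-223*177²)) = 4001*(1/29359) + 2/((-223*31329)) = 4001/29359 + 2/(-6986367) = 4001/29359 + 2*(-1/6986367) = 4001/29359 - 2/6986367 = 27952395649/205112748753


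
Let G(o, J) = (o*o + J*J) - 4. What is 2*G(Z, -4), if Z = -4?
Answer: 56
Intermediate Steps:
G(o, J) = -4 + J² + o² (G(o, J) = (o² + J²) - 4 = (J² + o²) - 4 = -4 + J² + o²)
2*G(Z, -4) = 2*(-4 + (-4)² + (-4)²) = 2*(-4 + 16 + 16) = 2*28 = 56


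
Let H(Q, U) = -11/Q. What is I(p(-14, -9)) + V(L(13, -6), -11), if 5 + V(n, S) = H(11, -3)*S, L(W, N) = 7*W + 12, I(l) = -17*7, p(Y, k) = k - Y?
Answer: -113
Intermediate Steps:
I(l) = -119
L(W, N) = 12 + 7*W
V(n, S) = -5 - S (V(n, S) = -5 + (-11/11)*S = -5 + (-11*1/11)*S = -5 - S)
I(p(-14, -9)) + V(L(13, -6), -11) = -119 + (-5 - 1*(-11)) = -119 + (-5 + 11) = -119 + 6 = -113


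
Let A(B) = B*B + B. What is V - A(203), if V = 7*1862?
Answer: -28378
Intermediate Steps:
A(B) = B + B² (A(B) = B² + B = B + B²)
V = 13034
V - A(203) = 13034 - 203*(1 + 203) = 13034 - 203*204 = 13034 - 1*41412 = 13034 - 41412 = -28378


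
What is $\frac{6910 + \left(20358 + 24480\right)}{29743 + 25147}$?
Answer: $\frac{25874}{27445} \approx 0.94276$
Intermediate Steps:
$\frac{6910 + \left(20358 + 24480\right)}{29743 + 25147} = \frac{6910 + 44838}{54890} = 51748 \cdot \frac{1}{54890} = \frac{25874}{27445}$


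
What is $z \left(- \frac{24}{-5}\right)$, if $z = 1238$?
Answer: $\frac{29712}{5} \approx 5942.4$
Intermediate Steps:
$z \left(- \frac{24}{-5}\right) = 1238 \left(- \frac{24}{-5}\right) = 1238 \left(\left(-24\right) \left(- \frac{1}{5}\right)\right) = 1238 \cdot \frac{24}{5} = \frac{29712}{5}$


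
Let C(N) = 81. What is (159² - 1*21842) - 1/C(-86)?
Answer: 278558/81 ≈ 3439.0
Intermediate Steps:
(159² - 1*21842) - 1/C(-86) = (159² - 1*21842) - 1/81 = (25281 - 21842) - 1*1/81 = 3439 - 1/81 = 278558/81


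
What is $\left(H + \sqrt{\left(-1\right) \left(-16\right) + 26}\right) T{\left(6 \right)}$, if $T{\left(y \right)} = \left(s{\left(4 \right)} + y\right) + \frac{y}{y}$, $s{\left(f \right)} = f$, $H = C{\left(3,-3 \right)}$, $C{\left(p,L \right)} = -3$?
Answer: $-33 + 11 \sqrt{42} \approx 38.288$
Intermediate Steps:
$H = -3$
$T{\left(y \right)} = 5 + y$ ($T{\left(y \right)} = \left(4 + y\right) + \frac{y}{y} = \left(4 + y\right) + 1 = 5 + y$)
$\left(H + \sqrt{\left(-1\right) \left(-16\right) + 26}\right) T{\left(6 \right)} = \left(-3 + \sqrt{\left(-1\right) \left(-16\right) + 26}\right) \left(5 + 6\right) = \left(-3 + \sqrt{16 + 26}\right) 11 = \left(-3 + \sqrt{42}\right) 11 = -33 + 11 \sqrt{42}$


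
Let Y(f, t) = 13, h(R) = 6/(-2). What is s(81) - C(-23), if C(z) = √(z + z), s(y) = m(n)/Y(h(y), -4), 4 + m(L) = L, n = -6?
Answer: -10/13 - I*√46 ≈ -0.76923 - 6.7823*I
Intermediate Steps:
m(L) = -4 + L
h(R) = -3 (h(R) = 6*(-½) = -3)
s(y) = -10/13 (s(y) = (-4 - 6)/13 = -10*1/13 = -10/13)
C(z) = √2*√z (C(z) = √(2*z) = √2*√z)
s(81) - C(-23) = -10/13 - √2*√(-23) = -10/13 - √2*I*√23 = -10/13 - I*√46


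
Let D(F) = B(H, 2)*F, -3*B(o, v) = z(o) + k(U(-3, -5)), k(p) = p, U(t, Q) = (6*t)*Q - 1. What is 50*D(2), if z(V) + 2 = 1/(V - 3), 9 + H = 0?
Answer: -26075/9 ≈ -2897.2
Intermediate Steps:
H = -9 (H = -9 + 0 = -9)
z(V) = -2 + 1/(-3 + V) (z(V) = -2 + 1/(V - 3) = -2 + 1/(-3 + V))
U(t, Q) = -1 + 6*Q*t (U(t, Q) = 6*Q*t - 1 = -1 + 6*Q*t)
B(o, v) = -89/3 - (7 - 2*o)/(3*(-3 + o)) (B(o, v) = -((7 - 2*o)/(-3 + o) + (-1 + 6*(-5)*(-3)))/3 = -((7 - 2*o)/(-3 + o) + (-1 + 90))/3 = -((7 - 2*o)/(-3 + o) + 89)/3 = -(89 + (7 - 2*o)/(-3 + o))/3 = -89/3 - (7 - 2*o)/(3*(-3 + o)))
D(F) = -1043*F/36 (D(F) = ((260 - 87*(-9))/(3*(-3 - 9)))*F = ((1/3)*(260 + 783)/(-12))*F = ((1/3)*(-1/12)*1043)*F = -1043*F/36)
50*D(2) = 50*(-1043/36*2) = 50*(-1043/18) = -26075/9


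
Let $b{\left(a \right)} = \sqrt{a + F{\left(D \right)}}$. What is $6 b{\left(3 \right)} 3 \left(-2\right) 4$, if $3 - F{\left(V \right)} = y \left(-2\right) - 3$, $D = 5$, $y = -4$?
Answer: $-144$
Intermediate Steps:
$F{\left(V \right)} = -2$ ($F{\left(V \right)} = 3 - \left(\left(-4\right) \left(-2\right) - 3\right) = 3 - \left(8 - 3\right) = 3 - 5 = -2$)
$b{\left(a \right)} = \sqrt{-2 + a}$ ($b{\left(a \right)} = \sqrt{a - 2} = \sqrt{-2 + a}$)
$6 b{\left(3 \right)} 3 \left(-2\right) 4 = 6 \sqrt{-2 + 3} \cdot 3 \left(-2\right) 4 = 6 \sqrt{1} \left(\left(-6\right) 4\right) = 6 \cdot 1 \left(-24\right) = 6 \left(-24\right) = -144$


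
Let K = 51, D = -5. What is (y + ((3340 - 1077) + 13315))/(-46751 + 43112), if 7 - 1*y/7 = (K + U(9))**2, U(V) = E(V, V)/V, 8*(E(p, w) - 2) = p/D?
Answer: 352653127/471614400 ≈ 0.74776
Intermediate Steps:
E(p, w) = 2 - p/40 (E(p, w) = 2 + (p/(-5))/8 = 2 + (p*(-1/5))/8 = 2 + (-p/5)/8 = 2 - p/40)
U(V) = (2 - V/40)/V
y = -2371561927/129600 (y = 49 - 7*(51 + (1/40)*(80 - 1*9)/9)**2 = 49 - 7*(51 + (1/40)*(1/9)*(80 - 9))**2 = 49 - 7*(51 + (1/40)*(1/9)*71)**2 = 49 - 7*(51 + 71/360)**2 = 49 - 7*(18431/360)**2 = 49 - 7*339701761/129600 = 49 - 2377912327/129600 = -2371561927/129600 ≈ -18299.)
(y + ((3340 - 1077) + 13315))/(-46751 + 43112) = (-2371561927/129600 + ((3340 - 1077) + 13315))/(-46751 + 43112) = (-2371561927/129600 + (2263 + 13315))/(-3639) = (-2371561927/129600 + 15578)*(-1/3639) = -352653127/129600*(-1/3639) = 352653127/471614400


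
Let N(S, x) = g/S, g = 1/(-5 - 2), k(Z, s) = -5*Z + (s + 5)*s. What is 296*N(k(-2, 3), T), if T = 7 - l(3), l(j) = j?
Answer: -148/119 ≈ -1.2437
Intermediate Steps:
k(Z, s) = -5*Z + s*(5 + s) (k(Z, s) = -5*Z + (5 + s)*s = -5*Z + s*(5 + s))
g = -1/7 (g = 1/(-7) = -1/7 ≈ -0.14286)
T = 4 (T = 7 - 1*3 = 7 - 3 = 4)
N(S, x) = -1/(7*S)
296*N(k(-2, 3), T) = 296*(-1/(7*(3**2 - 5*(-2) + 5*3))) = 296*(-1/(7*(9 + 10 + 15))) = 296*(-1/7/34) = 296*(-1/7*1/34) = 296*(-1/238) = -148/119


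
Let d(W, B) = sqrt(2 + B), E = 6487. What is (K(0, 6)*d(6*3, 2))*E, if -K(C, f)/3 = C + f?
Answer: -233532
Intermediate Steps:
K(C, f) = -3*C - 3*f (K(C, f) = -3*(C + f) = -3*C - 3*f)
(K(0, 6)*d(6*3, 2))*E = ((-3*0 - 3*6)*sqrt(2 + 2))*6487 = ((0 - 18)*sqrt(4))*6487 = -18*2*6487 = -36*6487 = -233532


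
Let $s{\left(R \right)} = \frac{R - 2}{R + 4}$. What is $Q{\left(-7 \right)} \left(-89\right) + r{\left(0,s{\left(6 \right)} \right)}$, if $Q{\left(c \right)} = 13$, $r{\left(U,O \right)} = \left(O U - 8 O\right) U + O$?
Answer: $- \frac{5783}{5} \approx -1156.6$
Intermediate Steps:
$s{\left(R \right)} = \frac{-2 + R}{4 + R}$
$r{\left(U,O \right)} = O + U \left(- 8 O + O U\right)$ ($r{\left(U,O \right)} = \left(- 8 O + O U\right) U + O = U \left(- 8 O + O U\right) + O = O + U \left(- 8 O + O U\right)$)
$Q{\left(-7 \right)} \left(-89\right) + r{\left(0,s{\left(6 \right)} \right)} = 13 \left(-89\right) + \frac{-2 + 6}{4 + 6} \left(1 + 0^{2} - 0\right) = -1157 + \frac{1}{10} \cdot 4 \left(1 + 0 + 0\right) = -1157 + \frac{1}{10} \cdot 4 \cdot 1 = -1157 + \frac{2}{5} \cdot 1 = -1157 + \frac{2}{5} = - \frac{5783}{5}$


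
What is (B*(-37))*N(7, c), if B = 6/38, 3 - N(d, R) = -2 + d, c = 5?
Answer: 222/19 ≈ 11.684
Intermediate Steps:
N(d, R) = 5 - d (N(d, R) = 3 - (-2 + d) = 3 + (2 - d) = 5 - d)
B = 3/19 (B = 6*(1/38) = 3/19 ≈ 0.15789)
(B*(-37))*N(7, c) = ((3/19)*(-37))*(5 - 1*7) = -111*(5 - 7)/19 = -111/19*(-2) = 222/19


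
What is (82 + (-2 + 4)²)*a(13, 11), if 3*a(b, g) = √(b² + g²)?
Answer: 86*√290/3 ≈ 488.18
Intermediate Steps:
a(b, g) = √(b² + g²)/3
(82 + (-2 + 4)²)*a(13, 11) = (82 + (-2 + 4)²)*(√(13² + 11²)/3) = (82 + 2²)*(√(169 + 121)/3) = (82 + 4)*(√290/3) = 86*(√290/3) = 86*√290/3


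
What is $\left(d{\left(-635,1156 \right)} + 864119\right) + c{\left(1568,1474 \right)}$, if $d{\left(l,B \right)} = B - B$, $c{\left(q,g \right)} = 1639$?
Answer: $865758$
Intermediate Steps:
$d{\left(l,B \right)} = 0$
$\left(d{\left(-635,1156 \right)} + 864119\right) + c{\left(1568,1474 \right)} = \left(0 + 864119\right) + 1639 = 864119 + 1639 = 865758$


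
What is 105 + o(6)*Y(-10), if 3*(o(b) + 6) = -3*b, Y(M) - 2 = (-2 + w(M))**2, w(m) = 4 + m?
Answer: -687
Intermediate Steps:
Y(M) = 2 + (2 + M)**2 (Y(M) = 2 + (-2 + (4 + M))**2 = 2 + (2 + M)**2)
o(b) = -6 - b (o(b) = -6 + (-3*b)/3 = -6 - b)
105 + o(6)*Y(-10) = 105 + (-6 - 1*6)*(2 + (2 - 10)**2) = 105 + (-6 - 6)*(2 + (-8)**2) = 105 - 12*(2 + 64) = 105 - 12*66 = 105 - 792 = -687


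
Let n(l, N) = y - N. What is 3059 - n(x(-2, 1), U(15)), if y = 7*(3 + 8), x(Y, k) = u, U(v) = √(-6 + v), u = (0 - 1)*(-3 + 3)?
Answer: 2985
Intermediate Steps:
u = 0 (u = -1*0 = 0)
x(Y, k) = 0
y = 77 (y = 7*11 = 77)
n(l, N) = 77 - N
3059 - n(x(-2, 1), U(15)) = 3059 - (77 - √(-6 + 15)) = 3059 - (77 - √9) = 3059 - (77 - 1*3) = 3059 - (77 - 3) = 3059 - 1*74 = 3059 - 74 = 2985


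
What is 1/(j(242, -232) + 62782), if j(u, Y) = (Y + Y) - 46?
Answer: 1/62272 ≈ 1.6059e-5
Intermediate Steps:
j(u, Y) = -46 + 2*Y (j(u, Y) = 2*Y - 46 = -46 + 2*Y)
1/(j(242, -232) + 62782) = 1/((-46 + 2*(-232)) + 62782) = 1/((-46 - 464) + 62782) = 1/(-510 + 62782) = 1/62272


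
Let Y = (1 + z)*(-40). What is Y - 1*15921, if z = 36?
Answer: -17401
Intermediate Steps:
Y = -1480 (Y = (1 + 36)*(-40) = 37*(-40) = -1480)
Y - 1*15921 = -1480 - 1*15921 = -1480 - 15921 = -17401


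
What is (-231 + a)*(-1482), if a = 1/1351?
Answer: 462502560/1351 ≈ 3.4234e+5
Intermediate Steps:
a = 1/1351 ≈ 0.00074019
(-231 + a)*(-1482) = (-231 + 1/1351)*(-1482) = -312080/1351*(-1482) = 462502560/1351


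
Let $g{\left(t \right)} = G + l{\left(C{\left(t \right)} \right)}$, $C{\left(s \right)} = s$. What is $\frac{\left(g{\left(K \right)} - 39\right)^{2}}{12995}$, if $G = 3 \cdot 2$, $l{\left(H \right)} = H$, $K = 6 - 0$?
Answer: $\frac{729}{12995} \approx 0.056099$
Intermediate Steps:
$K = 6$ ($K = 6 + 0 = 6$)
$G = 6$
$g{\left(t \right)} = 6 + t$
$\frac{\left(g{\left(K \right)} - 39\right)^{2}}{12995} = \frac{\left(\left(6 + 6\right) - 39\right)^{2}}{12995} = \left(12 - 39\right)^{2} \cdot \frac{1}{12995} = \left(-27\right)^{2} \cdot \frac{1}{12995} = 729 \cdot \frac{1}{12995} = \frac{729}{12995}$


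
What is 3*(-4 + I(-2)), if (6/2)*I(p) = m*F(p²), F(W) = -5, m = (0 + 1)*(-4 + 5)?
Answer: -17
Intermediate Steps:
m = 1 (m = 1*1 = 1)
I(p) = -5/3 (I(p) = (1*(-5))/3 = (⅓)*(-5) = -5/3)
3*(-4 + I(-2)) = 3*(-4 - 5/3) = 3*(-17/3) = -17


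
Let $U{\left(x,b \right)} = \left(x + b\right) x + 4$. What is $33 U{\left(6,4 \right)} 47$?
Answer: $99264$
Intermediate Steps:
$U{\left(x,b \right)} = 4 + x \left(b + x\right)$ ($U{\left(x,b \right)} = \left(b + x\right) x + 4 = x \left(b + x\right) + 4 = 4 + x \left(b + x\right)$)
$33 U{\left(6,4 \right)} 47 = 33 \left(4 + 6^{2} + 4 \cdot 6\right) 47 = 33 \left(4 + 36 + 24\right) 47 = 33 \cdot 64 \cdot 47 = 2112 \cdot 47 = 99264$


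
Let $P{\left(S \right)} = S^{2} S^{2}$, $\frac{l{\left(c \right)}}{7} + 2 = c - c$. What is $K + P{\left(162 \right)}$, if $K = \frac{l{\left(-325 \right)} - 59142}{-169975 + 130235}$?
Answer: $\frac{6842706784949}{9935} \approx 6.8875 \cdot 10^{8}$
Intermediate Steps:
$l{\left(c \right)} = -14$ ($l{\left(c \right)} = -14 + 7 \left(c - c\right) = -14 + 7 \cdot 0 = -14 + 0 = -14$)
$K = \frac{14789}{9935}$ ($K = \frac{-14 - 59142}{-169975 + 130235} = - \frac{59156}{-39740} = \left(-59156\right) \left(- \frac{1}{39740}\right) = \frac{14789}{9935} \approx 1.4886$)
$P{\left(S \right)} = S^{4}$
$K + P{\left(162 \right)} = \frac{14789}{9935} + 162^{4} = \frac{14789}{9935} + 688747536 = \frac{6842706784949}{9935}$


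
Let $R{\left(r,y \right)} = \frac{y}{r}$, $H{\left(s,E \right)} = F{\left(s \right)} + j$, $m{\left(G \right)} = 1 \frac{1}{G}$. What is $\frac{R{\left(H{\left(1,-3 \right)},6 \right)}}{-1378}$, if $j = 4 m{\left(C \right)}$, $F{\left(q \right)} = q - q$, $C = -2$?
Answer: $\frac{3}{1378} \approx 0.0021771$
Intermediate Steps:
$m{\left(G \right)} = \frac{1}{G}$
$F{\left(q \right)} = 0$
$j = -2$ ($j = \frac{4}{-2} = 4 \left(- \frac{1}{2}\right) = -2$)
$H{\left(s,E \right)} = -2$ ($H{\left(s,E \right)} = 0 - 2 = -2$)
$\frac{R{\left(H{\left(1,-3 \right)},6 \right)}}{-1378} = \frac{6 \frac{1}{-2}}{-1378} = 6 \left(- \frac{1}{2}\right) \left(- \frac{1}{1378}\right) = \left(-3\right) \left(- \frac{1}{1378}\right) = \frac{3}{1378}$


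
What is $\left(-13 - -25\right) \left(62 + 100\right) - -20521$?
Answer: $22465$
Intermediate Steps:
$\left(-13 - -25\right) \left(62 + 100\right) - -20521 = \left(-13 + 25\right) 162 + 20521 = 12 \cdot 162 + 20521 = 1944 + 20521 = 22465$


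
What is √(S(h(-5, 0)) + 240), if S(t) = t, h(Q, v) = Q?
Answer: √235 ≈ 15.330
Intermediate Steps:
√(S(h(-5, 0)) + 240) = √(-5 + 240) = √235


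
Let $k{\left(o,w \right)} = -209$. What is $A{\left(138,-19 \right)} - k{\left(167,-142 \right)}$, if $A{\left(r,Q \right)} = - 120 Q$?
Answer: $2489$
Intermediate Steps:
$A{\left(138,-19 \right)} - k{\left(167,-142 \right)} = \left(-120\right) \left(-19\right) - -209 = 2280 + 209 = 2489$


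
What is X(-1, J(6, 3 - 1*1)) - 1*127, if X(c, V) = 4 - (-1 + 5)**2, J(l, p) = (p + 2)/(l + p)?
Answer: -139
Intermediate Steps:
J(l, p) = (2 + p)/(l + p)
X(c, V) = -12 (X(c, V) = 4 - 1*4**2 = 4 - 1*16 = 4 - 16 = -12)
X(-1, J(6, 3 - 1*1)) - 1*127 = -12 - 1*127 = -12 - 127 = -139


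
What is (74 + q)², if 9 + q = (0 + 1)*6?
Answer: 5041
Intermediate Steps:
q = -3 (q = -9 + (0 + 1)*6 = -9 + 1*6 = -9 + 6 = -3)
(74 + q)² = (74 - 3)² = 71² = 5041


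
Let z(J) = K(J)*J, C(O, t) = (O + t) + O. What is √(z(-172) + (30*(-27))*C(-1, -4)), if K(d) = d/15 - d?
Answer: 2*I*√1279785/15 ≈ 150.84*I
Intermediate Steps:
C(O, t) = t + 2*O
K(d) = -14*d/15 (K(d) = d*(1/15) - d = d/15 - d = -14*d/15)
z(J) = -14*J²/15 (z(J) = (-14*J/15)*J = -14*J²/15)
√(z(-172) + (30*(-27))*C(-1, -4)) = √(-14/15*(-172)² + (30*(-27))*(-4 + 2*(-1))) = √(-14/15*29584 - 810*(-4 - 2)) = √(-414176/15 - 810*(-6)) = √(-414176/15 + 4860) = √(-341276/15) = 2*I*√1279785/15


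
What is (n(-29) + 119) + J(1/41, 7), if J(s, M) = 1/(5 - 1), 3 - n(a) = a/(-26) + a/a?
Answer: 6247/52 ≈ 120.13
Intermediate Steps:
n(a) = 2 + a/26 (n(a) = 3 - (a/(-26) + a/a) = 3 - (a*(-1/26) + 1) = 3 - (-a/26 + 1) = 3 - (1 - a/26) = 3 + (-1 + a/26) = 2 + a/26)
J(s, M) = 1/4
(n(-29) + 119) + J(1/41, 7) = ((2 + (1/26)*(-29)) + 119) + 1/4 = ((2 - 29/26) + 119) + 1/4 = (23/26 + 119) + 1/4 = 3117/26 + 1/4 = 6247/52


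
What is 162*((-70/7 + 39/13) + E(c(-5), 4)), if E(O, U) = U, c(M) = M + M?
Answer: -486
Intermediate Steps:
c(M) = 2*M
162*((-70/7 + 39/13) + E(c(-5), 4)) = 162*((-70/7 + 39/13) + 4) = 162*((-70*⅐ + 39*(1/13)) + 4) = 162*((-10 + 3) + 4) = 162*(-7 + 4) = 162*(-3) = -486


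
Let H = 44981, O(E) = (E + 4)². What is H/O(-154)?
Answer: 44981/22500 ≈ 1.9992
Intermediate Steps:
O(E) = (4 + E)²
H/O(-154) = 44981/((4 - 154)²) = 44981/((-150)²) = 44981/22500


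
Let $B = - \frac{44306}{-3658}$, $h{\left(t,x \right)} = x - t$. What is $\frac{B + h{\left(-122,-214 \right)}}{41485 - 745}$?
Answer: $- \frac{9741}{4967564} \approx -0.0019609$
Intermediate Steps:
$B = \frac{22153}{1829}$ ($B = \left(-44306\right) \left(- \frac{1}{3658}\right) = \frac{22153}{1829} \approx 12.112$)
$\frac{B + h{\left(-122,-214 \right)}}{41485 - 745} = \frac{\frac{22153}{1829} - 92}{41485 - 745} = \frac{\frac{22153}{1829} + \left(-214 + 122\right)}{40740} = \left(\frac{22153}{1829} - 92\right) \frac{1}{40740} = \left(- \frac{146115}{1829}\right) \frac{1}{40740} = - \frac{9741}{4967564}$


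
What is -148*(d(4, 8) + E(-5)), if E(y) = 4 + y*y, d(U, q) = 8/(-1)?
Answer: -3108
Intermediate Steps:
d(U, q) = -8 (d(U, q) = 8*(-1) = -8)
E(y) = 4 + y²
-148*(d(4, 8) + E(-5)) = -148*(-8 + (4 + (-5)²)) = -148*(-8 + (4 + 25)) = -148*(-8 + 29) = -148*21 = -3108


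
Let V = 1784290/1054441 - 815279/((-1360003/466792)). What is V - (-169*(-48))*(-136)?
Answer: 1983368562079805694/1434042923323 ≈ 1.3831e+6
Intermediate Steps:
V = 401286519696325758/1434042923323 (V = 1784290*(1/1054441) - 815279/((-1360003*1/466792)) = 1784290/1054441 - 815279/(-1360003/466792) = 1784290/1054441 - 815279*(-466792/1360003) = 1784290/1054441 + 380565714968/1360003 = 401286519696325758/1434042923323 ≈ 2.7983e+5)
V - (-169*(-48))*(-136) = 401286519696325758/1434042923323 - (-169*(-48))*(-136) = 401286519696325758/1434042923323 - 8112*(-136) = 401286519696325758/1434042923323 - 1*(-1103232) = 401286519696325758/1434042923323 + 1103232 = 1983368562079805694/1434042923323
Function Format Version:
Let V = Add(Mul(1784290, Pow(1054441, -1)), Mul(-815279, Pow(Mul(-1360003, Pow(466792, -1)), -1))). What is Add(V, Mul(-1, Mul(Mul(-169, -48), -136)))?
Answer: Rational(1983368562079805694, 1434042923323) ≈ 1.3831e+6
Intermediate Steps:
V = Rational(401286519696325758, 1434042923323) (V = Add(Mul(1784290, Rational(1, 1054441)), Mul(-815279, Pow(Mul(-1360003, Rational(1, 466792)), -1))) = Add(Rational(1784290, 1054441), Mul(-815279, Pow(Rational(-1360003, 466792), -1))) = Add(Rational(1784290, 1054441), Mul(-815279, Rational(-466792, 1360003))) = Add(Rational(1784290, 1054441), Rational(380565714968, 1360003)) = Rational(401286519696325758, 1434042923323) ≈ 2.7983e+5)
Add(V, Mul(-1, Mul(Mul(-169, -48), -136))) = Add(Rational(401286519696325758, 1434042923323), Mul(-1, Mul(Mul(-169, -48), -136))) = Add(Rational(401286519696325758, 1434042923323), Mul(-1, Mul(8112, -136))) = Add(Rational(401286519696325758, 1434042923323), Mul(-1, -1103232)) = Add(Rational(401286519696325758, 1434042923323), 1103232) = Rational(1983368562079805694, 1434042923323)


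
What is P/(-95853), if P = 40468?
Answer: -40468/95853 ≈ -0.42219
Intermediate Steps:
P/(-95853) = 40468/(-95853) = 40468*(-1/95853) = -40468/95853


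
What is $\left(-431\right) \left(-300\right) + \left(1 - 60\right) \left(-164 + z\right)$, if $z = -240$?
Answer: $153136$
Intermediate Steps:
$\left(-431\right) \left(-300\right) + \left(1 - 60\right) \left(-164 + z\right) = \left(-431\right) \left(-300\right) + \left(1 - 60\right) \left(-164 - 240\right) = 129300 + \left(1 - 60\right) \left(-404\right) = 129300 - -23836 = 129300 + 23836 = 153136$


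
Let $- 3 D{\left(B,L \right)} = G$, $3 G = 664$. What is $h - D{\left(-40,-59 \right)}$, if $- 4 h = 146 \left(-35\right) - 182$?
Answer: $\frac{12571}{9} \approx 1396.8$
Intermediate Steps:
$h = 1323$ ($h = - \frac{146 \left(-35\right) - 182}{4} = - \frac{-5110 - 182}{4} = \left(- \frac{1}{4}\right) \left(-5292\right) = 1323$)
$G = \frac{664}{3}$ ($G = \frac{1}{3} \cdot 664 = \frac{664}{3} \approx 221.33$)
$D{\left(B,L \right)} = - \frac{664}{9}$ ($D{\left(B,L \right)} = \left(- \frac{1}{3}\right) \frac{664}{3} = - \frac{664}{9}$)
$h - D{\left(-40,-59 \right)} = 1323 - - \frac{664}{9} = 1323 + \frac{664}{9} = \frac{12571}{9}$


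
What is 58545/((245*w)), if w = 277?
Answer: 11709/13573 ≈ 0.86267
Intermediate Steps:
58545/((245*w)) = 58545/((245*277)) = 58545/67865 = 58545*(1/67865) = 11709/13573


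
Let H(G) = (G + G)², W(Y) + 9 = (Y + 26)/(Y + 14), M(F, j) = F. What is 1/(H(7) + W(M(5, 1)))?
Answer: 19/3584 ≈ 0.0053013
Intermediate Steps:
W(Y) = -9 + (26 + Y)/(14 + Y) (W(Y) = -9 + (Y + 26)/(Y + 14) = -9 + (26 + Y)/(14 + Y))
H(G) = 4*G² (H(G) = (2*G)² = 4*G²)
1/(H(7) + W(M(5, 1))) = 1/(4*7² + 4*(-25 - 2*5)/(14 + 5)) = 1/(4*49 + 4*(-25 - 10)/19) = 1/(196 + 4*(1/19)*(-35)) = 1/(196 - 140/19) = 1/(3584/19) = 19/3584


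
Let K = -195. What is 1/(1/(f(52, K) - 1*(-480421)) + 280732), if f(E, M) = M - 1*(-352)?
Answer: 480578/134913623097 ≈ 3.5621e-6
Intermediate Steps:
f(E, M) = 352 + M (f(E, M) = M + 352 = 352 + M)
1/(1/(f(52, K) - 1*(-480421)) + 280732) = 1/(1/((352 - 195) - 1*(-480421)) + 280732) = 1/(1/(157 + 480421) + 280732) = 1/(1/480578 + 280732) = 1/(134913623097/480578) = 480578/134913623097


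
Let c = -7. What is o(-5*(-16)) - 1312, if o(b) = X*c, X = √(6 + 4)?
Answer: -1312 - 7*√10 ≈ -1334.1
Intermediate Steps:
X = √10 ≈ 3.1623
o(b) = -7*√10 (o(b) = √10*(-7) = -7*√10)
o(-5*(-16)) - 1312 = -7*√10 - 1312 = -1312 - 7*√10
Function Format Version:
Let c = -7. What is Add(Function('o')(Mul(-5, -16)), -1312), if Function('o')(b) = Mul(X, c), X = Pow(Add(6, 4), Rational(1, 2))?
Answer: Add(-1312, Mul(-7, Pow(10, Rational(1, 2)))) ≈ -1334.1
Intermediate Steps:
X = Pow(10, Rational(1, 2)) ≈ 3.1623
Function('o')(b) = Mul(-7, Pow(10, Rational(1, 2))) (Function('o')(b) = Mul(Pow(10, Rational(1, 2)), -7) = Mul(-7, Pow(10, Rational(1, 2))))
Add(Function('o')(Mul(-5, -16)), -1312) = Add(Mul(-7, Pow(10, Rational(1, 2))), -1312) = Add(-1312, Mul(-7, Pow(10, Rational(1, 2))))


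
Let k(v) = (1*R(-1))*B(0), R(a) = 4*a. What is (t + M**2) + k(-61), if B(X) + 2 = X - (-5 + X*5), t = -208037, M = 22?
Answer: -207565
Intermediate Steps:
B(X) = 3 - 4*X (B(X) = -2 + (X - (-5 + X*5)) = -2 + (X - (-5 + 5*X)) = -2 + (X + (5 - 5*X)) = -2 + (5 - 4*X) = 3 - 4*X)
k(v) = -12 (k(v) = (1*(4*(-1)))*(3 - 4*0) = (1*(-4))*(3 + 0) = -4*3 = -12)
(t + M**2) + k(-61) = (-208037 + 22**2) - 12 = (-208037 + 484) - 12 = -207553 - 12 = -207565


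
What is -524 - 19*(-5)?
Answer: -429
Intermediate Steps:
-524 - 19*(-5) = -524 - 1*(-95) = -524 + 95 = -429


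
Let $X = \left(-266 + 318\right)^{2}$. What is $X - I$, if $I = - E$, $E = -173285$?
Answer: $-170581$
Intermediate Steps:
$I = 173285$ ($I = \left(-1\right) \left(-173285\right) = 173285$)
$X = 2704$ ($X = 52^{2} = 2704$)
$X - I = 2704 - 173285 = -170581$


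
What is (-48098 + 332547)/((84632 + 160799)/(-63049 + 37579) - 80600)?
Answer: -7244916030/2053127431 ≈ -3.5287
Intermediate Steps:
(-48098 + 332547)/((84632 + 160799)/(-63049 + 37579) - 80600) = 284449/(245431/(-25470) - 80600) = 284449/(245431*(-1/25470) - 80600) = 284449/(-245431/25470 - 80600) = 284449/(-2053127431/25470) = 284449*(-25470/2053127431) = -7244916030/2053127431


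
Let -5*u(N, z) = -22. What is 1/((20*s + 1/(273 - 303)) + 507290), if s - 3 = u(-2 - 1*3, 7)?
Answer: 30/15223139 ≈ 1.9707e-6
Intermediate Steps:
u(N, z) = 22/5 (u(N, z) = -⅕*(-22) = 22/5)
s = 37/5 (s = 3 + 22/5 = 37/5 ≈ 7.4000)
1/((20*s + 1/(273 - 303)) + 507290) = 1/((20*(37/5) + 1/(273 - 303)) + 507290) = 1/((148 + 1/(-30)) + 507290) = 1/((148 - 1/30) + 507290) = 1/(4439/30 + 507290) = 1/(15223139/30) = 30/15223139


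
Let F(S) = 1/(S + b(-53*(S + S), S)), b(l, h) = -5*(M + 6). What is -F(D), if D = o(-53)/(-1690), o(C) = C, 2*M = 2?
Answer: 1690/59097 ≈ 0.028597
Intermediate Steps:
M = 1 (M = (½)*2 = 1)
b(l, h) = -35 (b(l, h) = -5*(1 + 6) = -5*7 = -35)
D = 53/1690 (D = -53/(-1690) = -53*(-1/1690) = 53/1690 ≈ 0.031361)
F(S) = 1/(-35 + S) (F(S) = 1/(S - 35) = 1/(-35 + S))
-F(D) = -1/(-35 + 53/1690) = -1/(-59097/1690) = -1*(-1690/59097) = 1690/59097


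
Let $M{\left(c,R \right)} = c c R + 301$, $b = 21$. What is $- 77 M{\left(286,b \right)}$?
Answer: $-132287309$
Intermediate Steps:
$M{\left(c,R \right)} = 301 + R c^{2}$ ($M{\left(c,R \right)} = c^{2} R + 301 = R c^{2} + 301 = 301 + R c^{2}$)
$- 77 M{\left(286,b \right)} = - 77 \left(301 + 21 \cdot 286^{2}\right) = - 77 \left(301 + 21 \cdot 81796\right) = - 77 \left(301 + 1717716\right) = \left(-77\right) 1718017 = -132287309$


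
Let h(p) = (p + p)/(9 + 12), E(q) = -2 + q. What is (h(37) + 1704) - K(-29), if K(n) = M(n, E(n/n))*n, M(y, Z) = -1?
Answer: 35249/21 ≈ 1678.5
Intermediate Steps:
h(p) = 2*p/21 (h(p) = (2*p)/21 = (2*p)*(1/21) = 2*p/21)
K(n) = -n
(h(37) + 1704) - K(-29) = ((2/21)*37 + 1704) - (-1)*(-29) = (74/21 + 1704) - 1*29 = 35858/21 - 29 = 35249/21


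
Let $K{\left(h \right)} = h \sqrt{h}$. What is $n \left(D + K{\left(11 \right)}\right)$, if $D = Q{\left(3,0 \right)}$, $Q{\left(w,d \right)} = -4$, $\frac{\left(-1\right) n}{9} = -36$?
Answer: $-1296 + 3564 \sqrt{11} \approx 10524.0$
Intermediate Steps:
$K{\left(h \right)} = h^{\frac{3}{2}}$
$n = 324$ ($n = \left(-9\right) \left(-36\right) = 324$)
$D = -4$
$n \left(D + K{\left(11 \right)}\right) = 324 \left(-4 + 11^{\frac{3}{2}}\right) = 324 \left(-4 + 11 \sqrt{11}\right) = -1296 + 3564 \sqrt{11}$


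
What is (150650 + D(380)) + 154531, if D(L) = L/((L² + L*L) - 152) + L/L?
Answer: 1159081241/3798 ≈ 3.0518e+5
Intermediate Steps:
D(L) = 1 + L/(-152 + 2*L²) (D(L) = L/((L² + L²) - 152) + 1 = L/(2*L² - 152) + 1 = L/(-152 + 2*L²) + 1 = 1 + L/(-152 + 2*L²))
(150650 + D(380)) + 154531 = (150650 + (-76 + 380² + (½)*380)/(-76 + 380²)) + 154531 = (150650 + (-76 + 144400 + 190)/(-76 + 144400)) + 154531 = (150650 + 144514/144324) + 154531 = (150650 + (1/144324)*144514) + 154531 = (150650 + 3803/3798) + 154531 = 572172503/3798 + 154531 = 1159081241/3798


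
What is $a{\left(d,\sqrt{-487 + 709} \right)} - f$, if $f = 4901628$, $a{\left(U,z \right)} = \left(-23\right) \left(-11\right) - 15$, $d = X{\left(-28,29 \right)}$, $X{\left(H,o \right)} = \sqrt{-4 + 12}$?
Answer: $-4901390$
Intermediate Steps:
$X{\left(H,o \right)} = 2 \sqrt{2}$ ($X{\left(H,o \right)} = \sqrt{8} = 2 \sqrt{2}$)
$d = 2 \sqrt{2} \approx 2.8284$
$a{\left(U,z \right)} = 238$ ($a{\left(U,z \right)} = 253 - 15 = 238$)
$a{\left(d,\sqrt{-487 + 709} \right)} - f = 238 - 4901628 = -4901390$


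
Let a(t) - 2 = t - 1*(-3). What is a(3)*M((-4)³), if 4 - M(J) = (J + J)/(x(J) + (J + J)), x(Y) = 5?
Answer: 2912/123 ≈ 23.675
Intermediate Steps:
a(t) = 5 + t (a(t) = 2 + (t - 1*(-3)) = 2 + (t + 3) = 2 + (3 + t) = 5 + t)
M(J) = 4 - 2*J/(5 + 2*J) (M(J) = 4 - (J + J)/(5 + (J + J)) = 4 - 2*J/(5 + 2*J))
a(3)*M((-4)³) = (5 + 3)*(2*(10 + 3*(-4)³)/(5 + 2*(-4)³)) = 8*(2*(10 + 3*(-64))/(5 + 2*(-64))) = 8*(2*(10 - 192)/(5 - 128)) = 8*(2*(-182)/(-123)) = 8*(2*(-1/123)*(-182)) = 8*(364/123) = 2912/123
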